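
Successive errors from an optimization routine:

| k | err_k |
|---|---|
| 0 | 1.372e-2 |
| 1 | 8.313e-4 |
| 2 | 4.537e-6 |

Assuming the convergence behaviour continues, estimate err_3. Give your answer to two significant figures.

First estimate the order: p ≈ ln(err_2/err_1) / ln(err_1/err_0) = ln(4.537e-6/8.313e-4)/ln(8.313e-4/1.372e-2) = ln(0.00545772)/ln(0.0605904) ≈ 1.8586.
Then err_3 ≈ err_2·(err_2/err_1)^p = 4.537e-6·(0.00545772)^1.8586 = 4.537e-6·6.22313e-05 ≈ 2.823e-10.

2.8e-10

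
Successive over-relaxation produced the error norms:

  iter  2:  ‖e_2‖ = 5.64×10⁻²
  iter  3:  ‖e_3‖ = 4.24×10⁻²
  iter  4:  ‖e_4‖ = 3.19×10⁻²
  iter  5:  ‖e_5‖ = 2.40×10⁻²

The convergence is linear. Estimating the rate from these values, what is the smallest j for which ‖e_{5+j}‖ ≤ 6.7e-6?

Rate ρ ≈ ‖e_5‖/‖e_4‖ = 2.40×10⁻²/3.19×10⁻² = 0.7524.
After j more steps, ‖e_{5+j}‖ ≈ 2.40×10⁻²·ρ^j; need ρ^j ≤ 6.7e-6/2.40×10⁻² = 0.000279167.
j ≥ ln(0.000279167)/ln(0.7524) = -8.1837/-0.28449 = 28.766.
So 29 more iterations are needed.

29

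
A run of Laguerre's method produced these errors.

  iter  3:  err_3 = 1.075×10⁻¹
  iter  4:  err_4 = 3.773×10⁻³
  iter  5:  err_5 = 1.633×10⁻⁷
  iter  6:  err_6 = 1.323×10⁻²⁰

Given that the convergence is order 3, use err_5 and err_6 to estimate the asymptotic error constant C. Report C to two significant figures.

3.0

C ≈ err_6 / err_5^3
  = 1.323×10⁻²⁰ / (1.633×10⁻⁷)^3
  = 1.323×10⁻²⁰ / 4.3547e-21 ≈ 3.0381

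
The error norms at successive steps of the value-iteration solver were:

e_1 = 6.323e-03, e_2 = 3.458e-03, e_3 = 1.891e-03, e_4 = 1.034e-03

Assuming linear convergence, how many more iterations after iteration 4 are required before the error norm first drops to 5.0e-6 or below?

9

Rate ρ ≈ e_4/e_3 = 1.034e-03/1.891e-03 = 0.5468.
After j more steps, e_{4+j} ≈ 1.034e-03·ρ^j; need ρ^j ≤ 5.0e-6/1.034e-03 = 0.00483559.
j ≥ ln(0.00483559)/ln(0.5468) = -5.3318/-0.60367 = 8.832.
So 9 more iterations are needed.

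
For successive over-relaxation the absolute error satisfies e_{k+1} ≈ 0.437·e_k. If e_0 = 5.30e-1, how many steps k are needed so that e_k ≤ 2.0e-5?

After k steps, e_k ≈ 5.30e-1·0.437^k.
Need 0.437^k ≤ 2.0e-5/5.30e-1 = 3.77358e-05.
k ≥ ln(3.77358e-05)/ln(0.437) = -10.1849/-0.82782 = 12.303.
Smallest integer k = 13.

13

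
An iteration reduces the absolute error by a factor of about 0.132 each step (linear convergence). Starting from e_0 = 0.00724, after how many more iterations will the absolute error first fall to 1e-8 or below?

After k steps, e_k ≈ 0.00724·0.132^k.
Need 0.132^k ≤ 1e-8/0.00724 = 1.38122e-06.
k ≥ ln(1.38122e-06)/ln(0.132) = -13.4925/-2.02495 = 6.663.
Smallest integer k = 7.

7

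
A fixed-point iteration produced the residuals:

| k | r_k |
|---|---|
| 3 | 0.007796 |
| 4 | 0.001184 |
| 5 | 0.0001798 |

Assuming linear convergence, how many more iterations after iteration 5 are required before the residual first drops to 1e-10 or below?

Rate ρ ≈ r_5/r_4 = 0.0001798/0.001184 = 0.1519.
After j more steps, r_{5+j} ≈ 0.0001798·ρ^j; need ρ^j ≤ 1e-10/0.0001798 = 5.56174e-07.
j ≥ ln(5.56174e-07)/ln(0.1519) = -14.4022/-1.88453 = 7.642.
So 8 more iterations are needed.

8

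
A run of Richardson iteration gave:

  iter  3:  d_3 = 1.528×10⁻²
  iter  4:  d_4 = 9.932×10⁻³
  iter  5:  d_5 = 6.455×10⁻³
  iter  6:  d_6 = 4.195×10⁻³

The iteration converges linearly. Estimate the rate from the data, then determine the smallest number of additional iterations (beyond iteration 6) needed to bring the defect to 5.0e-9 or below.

Rate ρ ≈ d_6/d_5 = 4.195×10⁻³/6.455×10⁻³ = 0.6499.
After j more steps, d_{6+j} ≈ 4.195×10⁻³·ρ^j; need ρ^j ≤ 5.0e-9/4.195×10⁻³ = 1.1919e-06.
j ≥ ln(1.1919e-06)/ln(0.6499) = -13.6400/-0.43094 = 31.652.
So 32 more iterations are needed.

32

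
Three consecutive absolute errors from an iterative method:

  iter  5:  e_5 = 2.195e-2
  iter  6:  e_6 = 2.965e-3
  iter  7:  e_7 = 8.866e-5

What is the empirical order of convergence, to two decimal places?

p ≈ ln(e_7/e_6) / ln(e_6/e_5)
  = ln(8.866e-5/2.965e-3) / ln(2.965e-3/2.195e-2)
  = ln(0.0299022) / ln(0.13508)
  = -3.50982 / -2.00189 ≈ 1.75325

1.75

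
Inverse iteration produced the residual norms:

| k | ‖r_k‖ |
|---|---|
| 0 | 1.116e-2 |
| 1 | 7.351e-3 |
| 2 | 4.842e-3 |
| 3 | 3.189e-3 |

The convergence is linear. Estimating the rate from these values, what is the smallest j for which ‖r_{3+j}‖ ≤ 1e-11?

47

Rate ρ ≈ ‖r_3‖/‖r_2‖ = 3.189e-3/4.842e-3 = 0.6586.
After j more steps, ‖r_{3+j}‖ ≈ 3.189e-3·ρ^j; need ρ^j ≤ 1e-11/3.189e-3 = 3.13578e-09.
j ≥ ln(3.13578e-09)/ln(0.6586) = -19.5804/-0.41764 = 46.883.
So 47 more iterations are needed.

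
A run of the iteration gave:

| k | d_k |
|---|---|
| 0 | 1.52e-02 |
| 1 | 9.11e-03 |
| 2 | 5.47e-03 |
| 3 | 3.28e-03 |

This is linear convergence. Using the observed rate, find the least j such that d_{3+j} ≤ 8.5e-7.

17

Rate ρ ≈ d_3/d_2 = 3.28e-03/5.47e-03 = 0.5996.
After j more steps, d_{3+j} ≈ 3.28e-03·ρ^j; need ρ^j ≤ 8.5e-7/3.28e-03 = 0.000259146.
j ≥ ln(0.000259146)/ln(0.5996) = -8.2581/-0.51149 = 16.145.
So 17 more iterations are needed.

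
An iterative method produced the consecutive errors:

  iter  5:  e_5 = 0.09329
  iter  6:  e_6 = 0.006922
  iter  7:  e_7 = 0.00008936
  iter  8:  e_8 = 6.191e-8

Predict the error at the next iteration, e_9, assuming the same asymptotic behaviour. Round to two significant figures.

3.2e-13

First estimate the order: p ≈ ln(e_8/e_7) / ln(e_7/e_6) = ln(6.191e-8/0.00008936)/ln(0.00008936/0.006922) = ln(0.000692816)/ln(0.0129096) ≈ 1.6724.
Then e_9 ≈ e_8·(e_8/e_7)^p = 6.191e-8·(0.000692816)^1.6724 = 6.191e-8·5.20295e-06 ≈ 3.221e-13.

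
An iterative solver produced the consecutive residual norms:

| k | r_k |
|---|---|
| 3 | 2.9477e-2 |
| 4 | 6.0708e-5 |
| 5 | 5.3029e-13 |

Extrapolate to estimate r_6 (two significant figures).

3.5e-37

First estimate the order: p ≈ ln(r_5/r_4) / ln(r_4/r_3) = ln(5.3029e-13/6.0708e-5)/ln(6.0708e-5/2.9477e-2) = ln(8.73509e-09)/ln(0.0020595) ≈ 3.0000.
Then r_6 ≈ r_5·(r_5/r_4)^p = 5.3029e-13·(8.73509e-09)^3.0000 = 5.3029e-13·6.66503e-25 ≈ 3.534e-37.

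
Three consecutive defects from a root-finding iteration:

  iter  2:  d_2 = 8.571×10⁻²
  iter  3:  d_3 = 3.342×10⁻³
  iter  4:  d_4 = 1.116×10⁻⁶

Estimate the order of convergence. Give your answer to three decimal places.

p ≈ ln(d_4/d_3) / ln(d_3/d_2)
  = ln(1.116×10⁻⁶/3.342×10⁻³) / ln(3.342×10⁻³/8.571×10⁻²)
  = ln(0.000333932) / ln(0.0389919)
  = -8.004573 / -3.244401 ≈ 2.467196

2.467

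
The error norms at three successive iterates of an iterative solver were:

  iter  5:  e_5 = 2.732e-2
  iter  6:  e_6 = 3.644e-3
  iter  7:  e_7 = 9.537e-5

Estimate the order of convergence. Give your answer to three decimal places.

p ≈ ln(e_7/e_6) / ln(e_6/e_5)
  = ln(9.537e-5/3.644e-3) / ln(3.644e-3/2.732e-2)
  = ln(0.0261718) / ln(0.133382)
  = -3.643073 / -2.014538 ≈ 1.808391

1.808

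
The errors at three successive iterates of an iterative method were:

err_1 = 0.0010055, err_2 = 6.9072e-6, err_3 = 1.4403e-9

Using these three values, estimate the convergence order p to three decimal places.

p ≈ ln(err_3/err_2) / ln(err_2/err_1)
  = ln(1.4403e-9/6.9072e-6) / ln(6.9072e-6/0.0010055)
  = ln(0.000208522) / ln(0.00686942)
  = -8.475466 / -4.980676 ≈ 1.701670

1.702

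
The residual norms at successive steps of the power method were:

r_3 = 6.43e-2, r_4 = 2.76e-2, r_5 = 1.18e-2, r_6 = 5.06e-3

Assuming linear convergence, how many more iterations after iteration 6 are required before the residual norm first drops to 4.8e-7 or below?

11

Rate ρ ≈ r_6/r_5 = 5.06e-3/1.18e-2 = 0.4288.
After j more steps, r_{6+j} ≈ 5.06e-3·ρ^j; need ρ^j ≤ 4.8e-7/5.06e-3 = 9.48617e-05.
j ≥ ln(9.48617e-05)/ln(0.4288) = -9.2631/-0.84676 = 10.939.
So 11 more iterations are needed.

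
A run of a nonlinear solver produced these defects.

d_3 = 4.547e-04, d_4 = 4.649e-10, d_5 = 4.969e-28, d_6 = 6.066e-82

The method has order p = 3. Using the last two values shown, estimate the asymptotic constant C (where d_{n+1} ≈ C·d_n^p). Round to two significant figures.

4.9

C ≈ d_6 / d_5^3
  = 6.066e-82 / (4.969e-28)^3
  = 6.066e-82 / 1.22689e-82 ≈ 4.9442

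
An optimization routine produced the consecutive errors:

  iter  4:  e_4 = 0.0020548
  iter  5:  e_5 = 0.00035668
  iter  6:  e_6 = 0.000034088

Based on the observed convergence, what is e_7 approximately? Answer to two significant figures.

First estimate the order: p ≈ ln(e_6/e_5) / ln(e_5/e_4) = ln(0.000034088/0.00035668)/ln(0.00035668/0.0020548) = ln(0.0955703)/ln(0.173584) ≈ 1.3408.
Then e_7 ≈ e_6·(e_6/e_5)^p = 0.000034088·(0.0955703)^1.3408 = 0.000034088·0.0429355 ≈ 1.464e-06.

1.5e-6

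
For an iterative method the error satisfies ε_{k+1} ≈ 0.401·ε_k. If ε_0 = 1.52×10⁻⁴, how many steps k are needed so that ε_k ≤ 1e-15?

After k steps, ε_k ≈ 1.52×10⁻⁴·0.401^k.
Need 0.401^k ≤ 1e-15/1.52×10⁻⁴ = 6.57895e-12.
k ≥ ln(6.57895e-12)/ln(0.401) = -25.7471/-0.91379 = 28.176.
Smallest integer k = 29.

29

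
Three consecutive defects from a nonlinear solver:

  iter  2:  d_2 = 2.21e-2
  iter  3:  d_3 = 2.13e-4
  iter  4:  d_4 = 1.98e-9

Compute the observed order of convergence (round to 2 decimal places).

p ≈ ln(d_4/d_3) / ln(d_3/d_2)
  = ln(1.98e-9/2.13e-4) / ln(2.13e-4/2.21e-2)
  = ln(9.29577e-06) / ln(0.00963801)
  = -11.58595 / -4.64204 ≈ 2.49587

2.50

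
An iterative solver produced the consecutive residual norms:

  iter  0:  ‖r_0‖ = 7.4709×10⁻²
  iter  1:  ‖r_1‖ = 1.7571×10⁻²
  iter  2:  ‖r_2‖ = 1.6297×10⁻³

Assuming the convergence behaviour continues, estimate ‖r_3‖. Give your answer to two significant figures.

First estimate the order: p ≈ ln(‖r_2‖/‖r_1‖) / ln(‖r_1‖/‖r_0‖) = ln(1.6297×10⁻³/1.7571×10⁻²)/ln(1.7571×10⁻²/7.4709×10⁻²) = ln(0.0927494)/ln(0.235193) ≈ 1.6429.
Then ‖r_3‖ ≈ ‖r_2‖·(‖r_2‖/‖r_1‖)^p = 1.6297×10⁻³·(0.0927494)^1.6429 = 1.6297×10⁻³·0.0201092 ≈ 3.277e-05.

3.3e-5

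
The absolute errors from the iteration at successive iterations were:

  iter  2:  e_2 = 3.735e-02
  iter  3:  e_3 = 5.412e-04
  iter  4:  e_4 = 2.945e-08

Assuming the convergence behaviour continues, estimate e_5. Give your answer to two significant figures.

First estimate the order: p ≈ ln(e_4/e_3) / ln(e_3/e_2) = ln(2.945e-08/5.412e-04)/ln(5.412e-04/3.735e-02) = ln(5.44161e-05)/ln(0.01449) ≈ 2.3189.
Then e_5 ≈ e_4·(e_4/e_3)^p = 2.945e-08·(5.44161e-05)^2.3189 = 2.945e-08·1.29294e-10 ≈ 3.808e-18.

3.8e-18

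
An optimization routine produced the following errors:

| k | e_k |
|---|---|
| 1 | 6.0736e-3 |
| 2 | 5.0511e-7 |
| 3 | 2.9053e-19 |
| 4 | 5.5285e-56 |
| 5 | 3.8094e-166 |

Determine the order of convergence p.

Consecutive ratios: e_5/e_4 = 3.8094e-166/5.5285e-56 = 6.89048e-111, e_4/e_3 = 5.5285e-56/2.9053e-19 = 1.9029e-37.
p ≈ ln(6.89048e-111)/ln(1.9029e-37) = -253.6568/-84.5523 ≈ 3.00.
So the convergence is cubic (order 3).

3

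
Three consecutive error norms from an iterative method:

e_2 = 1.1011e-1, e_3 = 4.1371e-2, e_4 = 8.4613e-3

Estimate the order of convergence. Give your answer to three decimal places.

p ≈ ln(e_4/e_3) / ln(e_3/e_2)
  = ln(8.4613e-3/4.1371e-2) / ln(4.1371e-2/1.1011e-1)
  = ln(0.204522) / ln(0.375724)
  = -1.587080 / -0.978900 ≈ 1.621289

1.621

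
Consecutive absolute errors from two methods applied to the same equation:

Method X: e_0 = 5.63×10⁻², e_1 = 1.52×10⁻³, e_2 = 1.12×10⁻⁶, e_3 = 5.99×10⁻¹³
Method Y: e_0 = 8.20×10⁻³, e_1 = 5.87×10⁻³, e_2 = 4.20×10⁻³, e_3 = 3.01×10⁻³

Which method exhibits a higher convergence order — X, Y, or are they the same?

Method X: p ≈ ln(5.99×10⁻¹³/1.12×10⁻⁶)/ln(1.12×10⁻⁶/1.52×10⁻³) ≈ 2.00.
Method Y: p ≈ ln(3.01×10⁻³/4.20×10⁻³)/ln(4.20×10⁻³/5.87×10⁻³) ≈ 1.00.
Method X has the higher order (≈2.0 vs ≈1.0).

X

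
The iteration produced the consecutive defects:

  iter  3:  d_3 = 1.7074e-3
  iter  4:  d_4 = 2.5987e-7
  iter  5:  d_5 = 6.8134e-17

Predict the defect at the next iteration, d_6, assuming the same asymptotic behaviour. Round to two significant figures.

First estimate the order: p ≈ ln(d_5/d_4) / ln(d_4/d_3) = ln(6.8134e-17/2.5987e-7)/ln(2.5987e-7/1.7074e-3) = ln(2.62185e-10)/ln(0.000152202) ≈ 2.5098.
Then d_6 ≈ d_5·(d_5/d_4)^p = 6.8134e-17·(2.62185e-10)^2.5098 = 6.8134e-17·8.96648e-25 ≈ 6.109e-41.

6.1e-41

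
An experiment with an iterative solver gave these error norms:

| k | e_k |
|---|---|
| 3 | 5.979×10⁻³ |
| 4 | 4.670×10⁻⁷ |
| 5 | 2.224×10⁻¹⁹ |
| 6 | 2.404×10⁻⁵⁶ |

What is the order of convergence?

3

Consecutive ratios: e_6/e_5 = 2.404×10⁻⁵⁶/2.224×10⁻¹⁹ = 1.08094e-37, e_5/e_4 = 2.224×10⁻¹⁹/4.670×10⁻⁷ = 4.76231e-13.
p ≈ ln(1.08094e-37)/ln(4.76231e-13) = -85.1178/-28.3729 ≈ 3.00.
So the convergence is cubic (order 3).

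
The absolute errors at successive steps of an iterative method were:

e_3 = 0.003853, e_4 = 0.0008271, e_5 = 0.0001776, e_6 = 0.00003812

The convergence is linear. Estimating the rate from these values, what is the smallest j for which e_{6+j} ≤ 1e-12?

12

Rate ρ ≈ e_6/e_5 = 0.00003812/0.0001776 = 0.2146.
After j more steps, e_{6+j} ≈ 0.00003812·ρ^j; need ρ^j ≤ 1e-12/0.00003812 = 2.62329e-08.
j ≥ ln(2.62329e-08)/ln(0.2146) = -17.4563/-1.53898 = 11.343.
So 12 more iterations are needed.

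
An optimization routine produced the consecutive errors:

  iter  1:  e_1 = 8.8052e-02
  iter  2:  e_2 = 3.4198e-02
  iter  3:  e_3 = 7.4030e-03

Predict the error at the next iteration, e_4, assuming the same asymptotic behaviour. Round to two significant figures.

First estimate the order: p ≈ ln(e_3/e_2) / ln(e_2/e_1) = ln(7.4030e-03/3.4198e-02)/ln(3.4198e-02/8.8052e-02) = ln(0.216475)/ln(0.388384) ≈ 1.6180.
Then e_4 ≈ e_3·(e_3/e_2)^p = 7.4030e-03·(0.216475)^1.6180 = 7.4030e-03·0.0840794 ≈ 0.0006224.

6.2e-4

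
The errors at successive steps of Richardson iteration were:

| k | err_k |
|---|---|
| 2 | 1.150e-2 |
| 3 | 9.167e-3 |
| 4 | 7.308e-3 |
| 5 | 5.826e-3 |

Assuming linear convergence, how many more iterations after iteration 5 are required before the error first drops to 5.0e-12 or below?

93

Rate ρ ≈ err_5/err_4 = 5.826e-3/7.308e-3 = 0.7972.
After j more steps, err_{5+j} ≈ 5.826e-3·ρ^j; need ρ^j ≤ 5.0e-12/5.826e-3 = 8.58222e-10.
j ≥ ln(8.58222e-10)/ln(0.7972) = -20.8762/-0.22665 = 92.108.
So 93 more iterations are needed.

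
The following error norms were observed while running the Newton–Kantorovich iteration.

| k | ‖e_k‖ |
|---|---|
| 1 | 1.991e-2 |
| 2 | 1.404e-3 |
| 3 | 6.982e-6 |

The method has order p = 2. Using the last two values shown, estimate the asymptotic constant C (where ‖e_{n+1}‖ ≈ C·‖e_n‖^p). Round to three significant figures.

3.54

C ≈ ‖e_3‖ / ‖e_2‖^2
  = 6.982e-6 / (1.404e-3)^2
  = 6.982e-6 / 1.97122e-06 ≈ 3.542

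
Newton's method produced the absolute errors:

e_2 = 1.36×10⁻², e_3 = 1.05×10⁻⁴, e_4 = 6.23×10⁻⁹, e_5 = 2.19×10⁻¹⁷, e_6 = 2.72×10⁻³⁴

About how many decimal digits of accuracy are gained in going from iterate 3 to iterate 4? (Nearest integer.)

4

Digits gained ≈ log₁₀(e_3/e_4) = log₁₀(1.05×10⁻⁴/6.23×10⁻⁹) = log₁₀(16853.9) ≈ 4.227.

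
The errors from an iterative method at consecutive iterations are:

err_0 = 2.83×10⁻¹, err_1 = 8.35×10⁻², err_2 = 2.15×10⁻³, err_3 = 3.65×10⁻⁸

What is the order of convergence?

Consecutive ratios: err_3/err_2 = 3.65×10⁻⁸/2.15×10⁻³ = 1.69767e-05, err_2/err_1 = 2.15×10⁻³/8.35×10⁻² = 0.0257485.
p ≈ ln(1.69767e-05)/ln(0.0257485) = -10.9837/-3.6594 ≈ 3.00.
So the convergence is cubic (order 3).

3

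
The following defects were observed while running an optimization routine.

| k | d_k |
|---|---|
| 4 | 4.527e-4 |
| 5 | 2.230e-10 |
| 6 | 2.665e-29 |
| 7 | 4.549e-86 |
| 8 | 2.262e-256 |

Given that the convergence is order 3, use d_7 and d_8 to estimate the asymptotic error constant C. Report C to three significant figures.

C ≈ d_8 / d_7^3
  = 2.262e-256 / (4.549e-86)^3
  = 2.262e-256 / 9.41343e-257 ≈ 2.403

2.40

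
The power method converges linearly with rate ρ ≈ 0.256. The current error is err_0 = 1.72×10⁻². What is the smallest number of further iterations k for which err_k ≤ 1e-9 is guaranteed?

After k steps, err_k ≈ 1.72×10⁻²·0.256^k.
Need 0.256^k ≤ 1e-9/1.72×10⁻² = 5.81395e-08.
k ≥ ln(5.81395e-08)/ln(0.256) = -16.6604/-1.36258 = 12.227.
Smallest integer k = 13.

13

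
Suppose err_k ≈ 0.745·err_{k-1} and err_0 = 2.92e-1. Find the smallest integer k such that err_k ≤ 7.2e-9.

60

After k steps, err_k ≈ 2.92e-1·0.745^k.
Need 0.745^k ≤ 7.2e-9/2.92e-1 = 2.46575e-08.
k ≥ ln(2.46575e-08)/ln(0.745) = -17.5182/-0.29437 = 59.511.
Smallest integer k = 60.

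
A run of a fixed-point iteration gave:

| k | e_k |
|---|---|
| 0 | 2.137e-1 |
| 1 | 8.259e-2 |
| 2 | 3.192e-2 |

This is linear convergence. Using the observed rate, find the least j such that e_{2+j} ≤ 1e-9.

Rate ρ ≈ e_2/e_1 = 3.192e-2/8.259e-2 = 0.3865.
After j more steps, e_{2+j} ≈ 3.192e-2·ρ^j; need ρ^j ≤ 1e-9/3.192e-2 = 3.13283e-08.
j ≥ ln(3.13283e-08)/ln(0.3865) = -17.2787/-0.95062 = 18.176.
So 19 more iterations are needed.

19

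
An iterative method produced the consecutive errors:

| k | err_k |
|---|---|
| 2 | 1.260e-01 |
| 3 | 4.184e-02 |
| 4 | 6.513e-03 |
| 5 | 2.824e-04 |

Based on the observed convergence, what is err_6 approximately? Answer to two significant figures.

First estimate the order: p ≈ ln(err_5/err_4) / ln(err_4/err_3) = ln(2.824e-04/6.513e-03)/ln(6.513e-03/4.184e-02) = ln(0.0433594)/ln(0.155664) ≈ 1.6872.
Then err_6 ≈ err_5·(err_5/err_4)^p = 2.824e-04·(0.0433594)^1.6872 = 2.824e-04·0.00501749 ≈ 1.417e-06.

1.4e-6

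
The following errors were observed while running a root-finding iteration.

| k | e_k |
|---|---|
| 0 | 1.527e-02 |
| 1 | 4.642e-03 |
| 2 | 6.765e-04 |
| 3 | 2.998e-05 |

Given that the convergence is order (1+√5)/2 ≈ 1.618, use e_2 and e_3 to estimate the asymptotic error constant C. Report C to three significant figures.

4.03

C ≈ e_3 / e_2^1.618
  = 2.998e-05 / (6.765e-04)^1.618
  = 2.998e-05 / 7.43658e-06 ≈ 4.0314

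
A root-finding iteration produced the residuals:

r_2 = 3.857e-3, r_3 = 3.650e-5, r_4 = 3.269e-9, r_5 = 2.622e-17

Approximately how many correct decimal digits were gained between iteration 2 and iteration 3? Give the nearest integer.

2

Digits gained ≈ log₁₀(r_2/r_3) = log₁₀(3.857e-3/3.650e-5) = log₁₀(105.671) ≈ 2.024.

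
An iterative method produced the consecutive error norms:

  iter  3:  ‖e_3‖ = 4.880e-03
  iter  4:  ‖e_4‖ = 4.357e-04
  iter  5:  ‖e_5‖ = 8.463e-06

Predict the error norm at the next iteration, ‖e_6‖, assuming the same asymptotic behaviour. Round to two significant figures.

First estimate the order: p ≈ ln(‖e_5‖/‖e_4‖) / ln(‖e_4‖/‖e_3‖) = ln(8.463e-06/4.357e-04)/ln(4.357e-04/4.880e-03) = ln(0.0194239)/ln(0.0892828) ≈ 1.6313.
Then ‖e_6‖ ≈ ‖e_5‖·(‖e_5‖/‖e_4‖)^p = 8.463e-06·(0.0194239)^1.6313 = 8.463e-06·0.00161348 ≈ 1.365e-08.

1.4e-8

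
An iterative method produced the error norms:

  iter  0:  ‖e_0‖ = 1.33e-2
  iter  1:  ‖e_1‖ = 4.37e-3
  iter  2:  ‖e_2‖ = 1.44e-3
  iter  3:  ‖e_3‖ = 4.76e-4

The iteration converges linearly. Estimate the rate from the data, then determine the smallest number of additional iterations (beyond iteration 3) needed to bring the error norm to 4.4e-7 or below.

7

Rate ρ ≈ ‖e_3‖/‖e_2‖ = 4.76e-4/1.44e-3 = 0.3306.
After j more steps, ‖e_{3+j}‖ ≈ 4.76e-4·ρ^j; need ρ^j ≤ 4.4e-7/4.76e-4 = 0.00092437.
j ≥ ln(0.00092437)/ln(0.3306) = -6.9864/-1.10685 = 6.312.
So 7 more iterations are needed.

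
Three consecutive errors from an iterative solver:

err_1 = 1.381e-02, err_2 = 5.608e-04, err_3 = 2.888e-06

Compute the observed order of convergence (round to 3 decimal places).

1.645

p ≈ ln(err_3/err_2) / ln(err_2/err_1)
  = ln(2.888e-06/5.608e-04) / ln(5.608e-04/1.381e-02)
  = ln(0.00514979) / ln(0.0406083)
  = -5.268799 / -3.203783 ≈ 1.644556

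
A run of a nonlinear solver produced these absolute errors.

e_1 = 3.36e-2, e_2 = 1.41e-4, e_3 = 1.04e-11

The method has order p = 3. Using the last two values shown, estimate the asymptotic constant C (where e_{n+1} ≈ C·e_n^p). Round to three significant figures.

3.71

C ≈ e_3 / e_2^3
  = 1.04e-11 / (1.41e-4)^3
  = 1.04e-11 / 2.80322e-12 ≈ 3.71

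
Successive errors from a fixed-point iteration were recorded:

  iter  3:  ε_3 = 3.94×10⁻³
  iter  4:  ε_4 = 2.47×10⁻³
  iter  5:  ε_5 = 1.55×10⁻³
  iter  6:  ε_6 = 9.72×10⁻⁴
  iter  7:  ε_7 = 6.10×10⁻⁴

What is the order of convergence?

Consecutive ratios: ε_7/ε_6 = 6.10×10⁻⁴/9.72×10⁻⁴ = 0.627572, ε_6/ε_5 = 9.72×10⁻⁴/1.55×10⁻³ = 0.627097.
p ≈ ln(0.627572)/ln(0.627097) = -0.4659/-0.4667 ≈ 1.00.
So the convergence is linear (order 1).

1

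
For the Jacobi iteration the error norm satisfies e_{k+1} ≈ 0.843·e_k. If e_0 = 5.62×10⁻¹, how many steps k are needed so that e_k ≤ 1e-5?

After k steps, e_k ≈ 5.62×10⁻¹·0.843^k.
Need 0.843^k ≤ 1e-5/5.62×10⁻¹ = 1.77936e-05.
k ≥ ln(1.77936e-05)/ln(0.843) = -10.9367/-0.17079 = 64.036.
Smallest integer k = 65.

65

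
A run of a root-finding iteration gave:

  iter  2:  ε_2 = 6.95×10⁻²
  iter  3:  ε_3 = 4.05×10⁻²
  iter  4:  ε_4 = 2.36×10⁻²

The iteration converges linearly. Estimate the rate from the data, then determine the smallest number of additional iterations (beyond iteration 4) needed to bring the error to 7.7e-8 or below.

24

Rate ρ ≈ ε_4/ε_3 = 2.36×10⁻²/4.05×10⁻² = 0.5827.
After j more steps, ε_{4+j} ≈ 2.36×10⁻²·ρ^j; need ρ^j ≤ 7.7e-8/2.36×10⁻² = 3.26271e-06.
j ≥ ln(3.26271e-06)/ln(0.5827) = -12.6330/-0.54008 = 23.391.
So 24 more iterations are needed.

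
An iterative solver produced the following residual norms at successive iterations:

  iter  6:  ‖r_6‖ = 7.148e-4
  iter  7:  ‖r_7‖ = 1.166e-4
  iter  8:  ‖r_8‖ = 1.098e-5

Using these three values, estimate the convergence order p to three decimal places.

1.303

p ≈ ln(‖r_8‖/‖r_7‖) / ln(‖r_7‖/‖r_6‖)
  = ln(1.098e-5/1.166e-4) / ln(1.166e-4/7.148e-4)
  = ln(0.0941681) / ln(0.163123)
  = -2.362674 / -1.813251 ≈ 1.303004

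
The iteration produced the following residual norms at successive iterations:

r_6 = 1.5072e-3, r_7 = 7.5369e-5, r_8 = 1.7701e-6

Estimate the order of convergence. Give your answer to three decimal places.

1.252

p ≈ ln(r_8/r_7) / ln(r_7/r_6)
  = ln(1.7701e-6/7.5369e-5) / ln(7.5369e-5/1.5072e-3)
  = ln(0.0234858) / ln(0.050006)
  = -3.751359 / -2.995612 ≈ 1.252285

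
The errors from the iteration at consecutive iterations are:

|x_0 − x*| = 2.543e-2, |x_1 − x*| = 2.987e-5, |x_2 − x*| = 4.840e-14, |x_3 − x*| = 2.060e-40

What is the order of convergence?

3

Consecutive ratios: |x_3 − x*|/|x_2 − x*| = 2.060e-40/4.840e-14 = 4.2562e-27, |x_2 − x*|/|x_1 − x*| = 4.840e-14/2.987e-5 = 1.62035e-09.
p ≈ ln(4.2562e-27)/ln(1.62035e-09) = -60.7214/-20.2406 ≈ 3.00.
So the convergence is cubic (order 3).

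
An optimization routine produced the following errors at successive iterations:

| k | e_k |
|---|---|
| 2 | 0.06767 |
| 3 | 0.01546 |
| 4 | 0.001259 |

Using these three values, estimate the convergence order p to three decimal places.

1.699

p ≈ ln(e_4/e_3) / ln(e_3/e_2)
  = ln(0.001259/0.01546) / ln(0.01546/0.06767)
  = ln(0.081436) / ln(0.228462)
  = -2.507938 / -1.476385 ≈ 1.698702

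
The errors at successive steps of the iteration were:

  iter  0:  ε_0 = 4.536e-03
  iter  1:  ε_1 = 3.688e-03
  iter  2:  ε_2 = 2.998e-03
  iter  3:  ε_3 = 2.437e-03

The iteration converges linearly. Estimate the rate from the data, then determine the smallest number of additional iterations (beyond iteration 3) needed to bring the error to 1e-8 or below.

Rate ρ ≈ ε_3/ε_2 = 2.437e-03/2.998e-03 = 0.8129.
After j more steps, ε_{3+j} ≈ 2.437e-03·ρ^j; need ρ^j ≤ 1e-8/2.437e-03 = 4.10341e-06.
j ≥ ln(4.10341e-06)/ln(0.8129) = -12.4037/-0.20715 = 59.878.
So 60 more iterations are needed.

60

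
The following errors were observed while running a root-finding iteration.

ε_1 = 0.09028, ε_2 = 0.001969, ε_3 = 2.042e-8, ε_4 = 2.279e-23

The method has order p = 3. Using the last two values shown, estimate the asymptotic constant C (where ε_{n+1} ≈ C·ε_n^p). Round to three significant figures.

C ≈ ε_4 / ε_3^3
  = 2.279e-23 / (2.042e-8)^3
  = 2.279e-23 / 8.51466e-24 ≈ 2.6766

2.68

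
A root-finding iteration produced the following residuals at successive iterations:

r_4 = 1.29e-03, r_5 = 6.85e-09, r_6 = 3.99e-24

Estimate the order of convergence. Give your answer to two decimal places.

2.89

p ≈ ln(r_6/r_5) / ln(r_5/r_4)
  = ln(3.99e-24/6.85e-09) / ln(6.85e-09/1.29e-03)
  = ln(5.82482e-16) / ln(5.31008e-06)
  = -35.07923 / -12.14590 ≈ 2.88815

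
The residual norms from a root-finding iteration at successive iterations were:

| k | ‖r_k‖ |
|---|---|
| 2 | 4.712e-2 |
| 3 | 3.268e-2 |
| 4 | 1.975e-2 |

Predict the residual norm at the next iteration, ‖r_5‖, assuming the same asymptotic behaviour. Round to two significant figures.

9.9e-3

First estimate the order: p ≈ ln(‖r_4‖/‖r_3‖) / ln(‖r_3‖/‖r_2‖) = ln(1.975e-2/3.268e-2)/ln(3.268e-2/4.712e-2) = ln(0.604345)/ln(0.693548) ≈ 1.3762.
Then ‖r_5‖ ≈ ‖r_4‖·(‖r_4‖/‖r_3‖)^p = 1.975e-2·(0.604345)^1.3762 = 1.975e-2·0.50004 ≈ 0.009876.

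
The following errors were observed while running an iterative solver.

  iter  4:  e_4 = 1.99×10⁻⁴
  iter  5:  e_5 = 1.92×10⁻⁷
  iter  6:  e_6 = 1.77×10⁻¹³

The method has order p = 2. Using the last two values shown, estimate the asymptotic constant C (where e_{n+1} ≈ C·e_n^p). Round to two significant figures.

C ≈ e_6 / e_5^2
  = 1.77×10⁻¹³ / (1.92×10⁻⁷)^2
  = 1.77×10⁻¹³ / 3.6864e-14 ≈ 4.8014

4.8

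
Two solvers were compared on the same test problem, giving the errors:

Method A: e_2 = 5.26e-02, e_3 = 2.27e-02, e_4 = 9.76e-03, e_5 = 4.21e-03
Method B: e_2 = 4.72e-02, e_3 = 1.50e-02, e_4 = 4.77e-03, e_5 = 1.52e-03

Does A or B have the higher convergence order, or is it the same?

same

Method A: p ≈ ln(4.21e-03/9.76e-03)/ln(9.76e-03/2.27e-02) ≈ 1.00.
Method B: p ≈ ln(1.52e-03/4.77e-03)/ln(4.77e-03/1.50e-02) ≈ 1.00.
Both orders ≈ 1.0 — effectively the same.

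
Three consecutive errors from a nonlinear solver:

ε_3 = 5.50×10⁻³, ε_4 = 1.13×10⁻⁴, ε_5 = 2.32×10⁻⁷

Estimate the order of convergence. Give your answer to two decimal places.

1.59

p ≈ ln(ε_5/ε_4) / ln(ε_4/ε_3)
  = ln(2.32×10⁻⁷/1.13×10⁻⁴) / ln(1.13×10⁻⁴/5.50×10⁻³)
  = ln(0.0020531) / ln(0.0205455)
  = -6.18840 / -3.88511 ≈ 1.59285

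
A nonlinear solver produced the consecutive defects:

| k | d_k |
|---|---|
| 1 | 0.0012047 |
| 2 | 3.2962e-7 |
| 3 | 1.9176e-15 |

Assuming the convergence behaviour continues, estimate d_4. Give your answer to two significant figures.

1.8e-34

First estimate the order: p ≈ ln(d_3/d_2) / ln(d_2/d_1) = ln(1.9176e-15/3.2962e-7)/ln(3.2962e-7/0.0012047) = ln(5.81761e-09)/ln(0.000273612) ≈ 2.3114.
Then d_4 ≈ d_3·(d_3/d_2)^p = 1.9176e-15·(5.81761e-09)^2.3114 = 1.9176e-15·9.22637e-20 ≈ 1.769e-34.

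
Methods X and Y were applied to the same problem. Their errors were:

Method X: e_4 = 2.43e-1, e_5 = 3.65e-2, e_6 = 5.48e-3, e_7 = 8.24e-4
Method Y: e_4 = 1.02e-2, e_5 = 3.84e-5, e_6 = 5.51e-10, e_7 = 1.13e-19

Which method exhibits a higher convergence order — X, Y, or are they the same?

Method X: p ≈ ln(8.24e-4/5.48e-3)/ln(5.48e-3/3.65e-2) ≈ 1.00.
Method Y: p ≈ ln(1.13e-19/5.51e-10)/ln(5.51e-10/3.84e-5) ≈ 2.00.
Method Y has the higher order (≈2.0 vs ≈1.0).

Y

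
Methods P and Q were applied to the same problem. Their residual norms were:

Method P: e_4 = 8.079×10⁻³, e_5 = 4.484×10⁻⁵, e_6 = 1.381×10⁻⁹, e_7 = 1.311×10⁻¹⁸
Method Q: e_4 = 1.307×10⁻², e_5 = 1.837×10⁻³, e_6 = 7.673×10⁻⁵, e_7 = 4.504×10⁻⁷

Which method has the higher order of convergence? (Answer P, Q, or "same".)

Method P: p ≈ ln(1.311×10⁻¹⁸/1.381×10⁻⁹)/ln(1.381×10⁻⁹/4.484×10⁻⁵) ≈ 2.00.
Method Q: p ≈ ln(4.504×10⁻⁷/7.673×10⁻⁵)/ln(7.673×10⁻⁵/1.837×10⁻³) ≈ 1.62.
Method P has the higher order (≈2.0 vs ≈1.6).

P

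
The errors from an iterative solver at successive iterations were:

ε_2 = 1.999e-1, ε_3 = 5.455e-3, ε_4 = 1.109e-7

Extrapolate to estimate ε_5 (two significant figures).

First estimate the order: p ≈ ln(ε_4/ε_3) / ln(ε_3/ε_2) = ln(1.109e-7/5.455e-3)/ln(5.455e-3/1.999e-1) = ln(2.033e-05)/ln(0.0272886) ≈ 2.9999.
Then ε_5 ≈ ε_4·(ε_4/ε_3)^p = 1.109e-7·(2.033e-05)^2.9999 = 1.109e-7·8.41165e-15 ≈ 9.329e-22.

9.3e-22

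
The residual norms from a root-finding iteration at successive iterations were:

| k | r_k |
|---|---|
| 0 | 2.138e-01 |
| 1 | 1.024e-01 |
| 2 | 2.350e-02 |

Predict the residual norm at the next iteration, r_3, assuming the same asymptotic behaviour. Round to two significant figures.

1.2e-3

First estimate the order: p ≈ ln(r_2/r_1) / ln(r_1/r_0) = ln(2.350e-02/1.024e-01)/ln(1.024e-01/2.138e-01) = ln(0.229492)/ln(0.478952) ≈ 1.9994.
Then r_3 ≈ r_2·(r_2/r_1)^p = 2.350e-02·(0.229492)^1.9994 = 2.350e-02·0.0527131 ≈ 0.001239.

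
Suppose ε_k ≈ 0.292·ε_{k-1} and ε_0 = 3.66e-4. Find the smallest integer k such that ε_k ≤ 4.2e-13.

17

After k steps, ε_k ≈ 3.66e-4·0.292^k.
Need 0.292^k ≤ 4.2e-13/3.66e-4 = 1.14754e-09.
k ≥ ln(1.14754e-09)/ln(0.292) = -20.5856/-1.23100 = 16.723.
Smallest integer k = 17.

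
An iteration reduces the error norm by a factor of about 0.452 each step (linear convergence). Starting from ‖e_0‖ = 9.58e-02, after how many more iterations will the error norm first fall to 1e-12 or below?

After k steps, ‖e_k‖ ≈ 9.58e-02·0.452^k.
Need 0.452^k ≤ 1e-12/9.58e-02 = 1.04384e-11.
k ≥ ln(1.04384e-11)/ln(0.452) = -25.2855/-0.79407 = 31.843.
Smallest integer k = 32.

32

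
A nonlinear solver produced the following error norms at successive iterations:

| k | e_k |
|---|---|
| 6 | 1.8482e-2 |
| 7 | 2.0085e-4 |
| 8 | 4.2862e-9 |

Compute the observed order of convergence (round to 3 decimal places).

p ≈ ln(e_8/e_7) / ln(e_7/e_6)
  = ln(4.2862e-9/2.0085e-4) / ln(2.0085e-4/1.8482e-2)
  = ln(2.13403e-05) / ln(0.0108673)
  = -10.754913 / -4.521997 ≈ 2.378355

2.378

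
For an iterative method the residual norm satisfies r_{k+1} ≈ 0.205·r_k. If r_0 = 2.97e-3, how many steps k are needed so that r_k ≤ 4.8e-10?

After k steps, r_k ≈ 2.97e-3·0.205^k.
Need 0.205^k ≤ 4.8e-10/2.97e-3 = 1.61616e-07.
k ≥ ln(1.61616e-07)/ln(0.205) = -15.6380/-1.58475 = 9.868.
Smallest integer k = 10.

10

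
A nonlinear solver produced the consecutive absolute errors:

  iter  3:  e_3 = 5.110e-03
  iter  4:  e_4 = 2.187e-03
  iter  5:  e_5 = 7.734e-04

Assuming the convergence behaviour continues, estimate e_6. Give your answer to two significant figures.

First estimate the order: p ≈ ln(e_5/e_4) / ln(e_4/e_3) = ln(7.734e-04/2.187e-03)/ln(2.187e-03/5.110e-03) = ln(0.353635)/ln(0.427984) ≈ 1.2248.
Then e_6 ≈ e_5·(e_5/e_4)^p = 7.734e-04·(0.353635)^1.2248 = 7.734e-04·0.279944 ≈ 0.0002165.

2.2e-4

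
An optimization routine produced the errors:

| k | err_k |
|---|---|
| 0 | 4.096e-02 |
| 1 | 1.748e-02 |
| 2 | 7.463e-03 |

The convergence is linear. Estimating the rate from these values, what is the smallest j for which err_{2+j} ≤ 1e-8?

Rate ρ ≈ err_2/err_1 = 7.463e-03/1.748e-02 = 0.4269.
After j more steps, err_{2+j} ≈ 7.463e-03·ρ^j; need ρ^j ≤ 1e-8/7.463e-03 = 1.33994e-06.
j ≥ ln(1.33994e-06)/ln(0.4269) = -13.5229/-0.85121 = 15.887.
So 16 more iterations are needed.

16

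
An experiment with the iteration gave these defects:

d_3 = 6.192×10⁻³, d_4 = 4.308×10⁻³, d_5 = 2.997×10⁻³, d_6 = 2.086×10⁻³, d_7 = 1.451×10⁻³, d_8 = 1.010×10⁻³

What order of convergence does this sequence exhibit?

Consecutive ratios: d_8/d_7 = 1.010×10⁻³/1.451×10⁻³ = 0.696072, d_7/d_6 = 1.451×10⁻³/2.086×10⁻³ = 0.69559.
p ≈ ln(0.696072)/ln(0.69559) = -0.3623/-0.3630 ≈ 1.00.
So the convergence is linear (order 1).

1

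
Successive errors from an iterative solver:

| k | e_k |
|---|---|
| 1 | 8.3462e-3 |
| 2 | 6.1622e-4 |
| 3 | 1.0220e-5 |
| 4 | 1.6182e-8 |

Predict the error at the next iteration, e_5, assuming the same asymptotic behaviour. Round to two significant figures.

First estimate the order: p ≈ ln(e_4/e_3) / ln(e_3/e_2) = ln(1.6182e-8/1.0220e-5)/ln(1.0220e-5/6.1622e-4) = ln(0.00158337)/ln(0.016585) ≈ 1.5730.
Then e_5 ≈ e_4·(e_4/e_3)^p = 1.6182e-8·(0.00158337)^1.5730 = 1.6182e-8·3.93499e-05 ≈ 6.368e-13.

6.4e-13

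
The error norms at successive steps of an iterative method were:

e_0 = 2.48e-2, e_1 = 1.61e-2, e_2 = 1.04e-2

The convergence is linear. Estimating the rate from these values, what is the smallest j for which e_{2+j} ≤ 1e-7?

27

Rate ρ ≈ e_2/e_1 = 1.04e-2/1.61e-2 = 0.6460.
After j more steps, e_{2+j} ≈ 1.04e-2·ρ^j; need ρ^j ≤ 1e-7/1.04e-2 = 9.61538e-06.
j ≥ ln(9.61538e-06)/ln(0.6460) = -11.5521/-0.43696 = 26.437.
So 27 more iterations are needed.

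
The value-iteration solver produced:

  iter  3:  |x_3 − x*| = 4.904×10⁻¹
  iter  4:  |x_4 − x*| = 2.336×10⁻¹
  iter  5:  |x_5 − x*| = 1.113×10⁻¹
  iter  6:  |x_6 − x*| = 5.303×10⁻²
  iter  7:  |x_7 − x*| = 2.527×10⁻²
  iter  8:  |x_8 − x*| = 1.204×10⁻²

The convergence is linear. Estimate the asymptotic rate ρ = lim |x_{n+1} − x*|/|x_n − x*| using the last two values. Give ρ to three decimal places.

0.476

ρ ≈ |x_8 − x*|/|x_7 − x*| = 1.204×10⁻²/2.527×10⁻² = 0.47645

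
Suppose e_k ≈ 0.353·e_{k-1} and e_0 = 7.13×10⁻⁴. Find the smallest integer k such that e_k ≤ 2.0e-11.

17

After k steps, e_k ≈ 7.13×10⁻⁴·0.353^k.
Need 0.353^k ≤ 2.0e-11/7.13×10⁻⁴ = 2.80505e-08.
k ≥ ln(2.80505e-08)/ln(0.353) = -17.3893/-1.04129 = 16.700.
Smallest integer k = 17.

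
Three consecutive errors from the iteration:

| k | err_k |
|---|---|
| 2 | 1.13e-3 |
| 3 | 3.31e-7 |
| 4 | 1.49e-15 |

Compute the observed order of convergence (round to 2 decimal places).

2.36

p ≈ ln(err_4/err_3) / ln(err_3/err_2)
  = ln(1.49e-15/3.31e-7) / ln(3.31e-7/1.13e-3)
  = ln(4.50151e-09) / ln(0.00029292)
  = -19.21885 / -8.13561 ≈ 2.36231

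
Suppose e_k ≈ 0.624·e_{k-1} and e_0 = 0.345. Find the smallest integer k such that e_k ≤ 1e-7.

After k steps, e_k ≈ 0.345·0.624^k.
Need 0.624^k ≤ 1e-7/0.345 = 2.89855e-07.
k ≥ ln(2.89855e-07)/ln(0.624) = -15.0539/-0.47160 = 31.921.
Smallest integer k = 32.

32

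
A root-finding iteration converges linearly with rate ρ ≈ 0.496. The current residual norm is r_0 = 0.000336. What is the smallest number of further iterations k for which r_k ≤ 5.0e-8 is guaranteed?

After k steps, r_k ≈ 0.000336·0.496^k.
Need 0.496^k ≤ 5.0e-8/0.000336 = 0.00014881.
k ≥ ln(0.00014881)/ln(0.496) = -8.8128/-0.70118 = 12.569.
Smallest integer k = 13.

13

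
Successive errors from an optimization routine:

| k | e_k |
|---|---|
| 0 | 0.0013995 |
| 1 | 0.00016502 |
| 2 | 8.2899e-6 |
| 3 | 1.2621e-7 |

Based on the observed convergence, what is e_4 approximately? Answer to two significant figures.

First estimate the order: p ≈ ln(e_3/e_2) / ln(e_2/e_1) = ln(1.2621e-7/8.2899e-6)/ln(8.2899e-6/0.00016502) = ln(0.0152246)/ln(0.0502357) ≈ 1.3991.
Then e_4 ≈ e_3·(e_3/e_2)^p = 1.2621e-7·(0.0152246)^1.3991 = 1.2621e-7·0.0028655 ≈ 3.617e-10.

3.6e-10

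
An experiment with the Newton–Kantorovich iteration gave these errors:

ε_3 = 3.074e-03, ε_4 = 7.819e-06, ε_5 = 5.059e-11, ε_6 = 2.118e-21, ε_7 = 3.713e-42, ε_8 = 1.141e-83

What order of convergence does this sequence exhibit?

Consecutive ratios: ε_8/ε_7 = 1.141e-83/3.713e-42 = 3.07299e-42, ε_7/ε_6 = 3.713e-42/2.118e-21 = 1.75307e-21.
p ≈ ln(3.07299e-42)/ln(1.75307e-21) = -95.5859/-47.7929 ≈ 2.00.
So the convergence is quadratic (order 2).

2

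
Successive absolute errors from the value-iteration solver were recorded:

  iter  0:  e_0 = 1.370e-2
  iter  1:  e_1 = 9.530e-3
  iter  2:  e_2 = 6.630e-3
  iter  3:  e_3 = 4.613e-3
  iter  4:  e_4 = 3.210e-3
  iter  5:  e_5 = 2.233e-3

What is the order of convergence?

1

Consecutive ratios: e_5/e_4 = 2.233e-3/3.210e-3 = 0.695639, e_4/e_3 = 3.210e-3/4.613e-3 = 0.69586.
p ≈ ln(0.695639)/ln(0.69586) = -0.3629/-0.3626 ≈ 1.00.
So the convergence is linear (order 1).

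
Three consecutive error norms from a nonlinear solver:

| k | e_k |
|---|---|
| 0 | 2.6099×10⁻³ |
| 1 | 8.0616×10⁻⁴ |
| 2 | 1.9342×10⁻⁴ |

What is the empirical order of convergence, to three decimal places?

p ≈ ln(e_2/e_1) / ln(e_1/e_0)
  = ln(1.9342×10⁻⁴/8.0616×10⁻⁴) / ln(8.0616×10⁻⁴/2.6099×10⁻³)
  = ln(0.239928) / ln(0.308885)
  = -1.427416 / -1.174786 ≈ 1.215043

1.215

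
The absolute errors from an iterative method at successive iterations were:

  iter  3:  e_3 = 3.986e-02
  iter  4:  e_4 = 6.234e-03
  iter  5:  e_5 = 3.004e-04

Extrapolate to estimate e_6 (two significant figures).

First estimate the order: p ≈ ln(e_5/e_4) / ln(e_4/e_3) = ln(3.004e-04/6.234e-03)/ln(6.234e-03/3.986e-02) = ln(0.0481874)/ln(0.156397) ≈ 1.6345.
Then e_6 ≈ e_5·(e_5/e_4)^p = 3.004e-04·(0.0481874)^1.6345 = 3.004e-04·0.00703485 ≈ 2.113e-06.

2.1e-6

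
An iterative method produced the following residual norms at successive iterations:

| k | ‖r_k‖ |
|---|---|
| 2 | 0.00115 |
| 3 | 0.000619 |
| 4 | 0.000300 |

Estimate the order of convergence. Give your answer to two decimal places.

1.17

p ≈ ln(‖r_4‖/‖r_3‖) / ln(‖r_3‖/‖r_2‖)
  = ln(0.000300/0.000619) / ln(0.000619/0.00115)
  = ln(0.484653) / ln(0.538261)
  = -0.72432 / -0.61941 ≈ 1.16937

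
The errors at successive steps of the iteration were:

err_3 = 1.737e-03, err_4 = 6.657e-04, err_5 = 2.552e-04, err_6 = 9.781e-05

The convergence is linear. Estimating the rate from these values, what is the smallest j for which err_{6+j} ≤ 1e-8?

Rate ρ ≈ err_6/err_5 = 9.781e-05/2.552e-04 = 0.3833.
After j more steps, err_{6+j} ≈ 9.781e-05·ρ^j; need ρ^j ≤ 1e-8/9.781e-05 = 0.000102239.
j ≥ ln(0.000102239)/ln(0.3833) = -9.1882/-0.95894 = 9.582.
So 10 more iterations are needed.

10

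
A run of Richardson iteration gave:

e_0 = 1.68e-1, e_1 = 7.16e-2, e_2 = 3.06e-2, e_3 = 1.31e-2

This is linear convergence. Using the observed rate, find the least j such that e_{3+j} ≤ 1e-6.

12

Rate ρ ≈ e_3/e_2 = 1.31e-2/3.06e-2 = 0.4281.
After j more steps, e_{3+j} ≈ 1.31e-2·ρ^j; need ρ^j ≤ 1e-6/1.31e-2 = 7.63359e-05.
j ≥ ln(7.63359e-05)/ln(0.4281) = -9.4804/-0.84840 = 11.174.
So 12 more iterations are needed.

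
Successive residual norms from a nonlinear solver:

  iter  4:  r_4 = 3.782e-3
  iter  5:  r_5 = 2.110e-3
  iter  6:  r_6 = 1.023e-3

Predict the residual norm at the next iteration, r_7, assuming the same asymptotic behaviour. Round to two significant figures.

4.2e-4

First estimate the order: p ≈ ln(r_6/r_5) / ln(r_5/r_4) = ln(1.023e-3/2.110e-3)/ln(2.110e-3/3.782e-3) = ln(0.484834)/ln(0.557906) ≈ 1.2406.
Then r_7 ≈ r_6·(r_6/r_5)^p = 1.023e-3·(0.484834)^1.2406 = 1.023e-3·0.40733 ≈ 0.0004167.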